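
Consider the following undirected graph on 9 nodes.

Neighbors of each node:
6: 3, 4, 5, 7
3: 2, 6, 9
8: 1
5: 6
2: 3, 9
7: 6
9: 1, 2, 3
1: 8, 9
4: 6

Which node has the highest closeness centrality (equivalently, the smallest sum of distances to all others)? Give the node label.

3

Farness (sum of distances to all others) for each node — 1:21, 2:18, 3:14, 4:22, 5:22, 6:15, 7:22, 8:28, 9:16.
The smallest farness is 14, for 3, so 3 has the highest closeness.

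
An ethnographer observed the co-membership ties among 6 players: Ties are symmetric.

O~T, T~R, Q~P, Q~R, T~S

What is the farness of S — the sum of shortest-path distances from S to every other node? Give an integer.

Distances from S: O:2, P:4, Q:3, R:2, T:1.
Sum = 2 + 4 + 3 + 2 + 1 = 12.

12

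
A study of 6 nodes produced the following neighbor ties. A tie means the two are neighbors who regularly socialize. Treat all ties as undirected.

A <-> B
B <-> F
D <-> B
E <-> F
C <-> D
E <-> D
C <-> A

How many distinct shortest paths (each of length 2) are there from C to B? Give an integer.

2

The shortest distance is 2. The length-2 paths are: C–D–B; C–A–B.
That gives 2 distinct shortest paths.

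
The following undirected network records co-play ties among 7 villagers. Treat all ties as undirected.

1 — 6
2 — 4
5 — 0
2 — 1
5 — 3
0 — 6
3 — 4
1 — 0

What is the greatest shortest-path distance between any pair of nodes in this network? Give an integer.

Eccentricity of each node (its greatest distance to any other): 0:3, 1:3, 2:3, 3:3, 4:3, 5:3, 6:3.
The maximum eccentricity is 3, realized for instance by the pair 3–6 via 3 – 5 – 0 – 6. So the diameter is 3.

3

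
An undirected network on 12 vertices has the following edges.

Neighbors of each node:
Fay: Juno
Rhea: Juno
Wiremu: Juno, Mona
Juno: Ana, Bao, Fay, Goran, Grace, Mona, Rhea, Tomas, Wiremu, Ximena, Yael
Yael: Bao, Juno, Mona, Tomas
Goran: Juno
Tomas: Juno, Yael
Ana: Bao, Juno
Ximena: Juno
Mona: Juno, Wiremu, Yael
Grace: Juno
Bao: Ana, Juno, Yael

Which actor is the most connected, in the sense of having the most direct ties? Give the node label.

Degrees — Ana:2, Bao:3, Fay:1, Goran:1, Grace:1, Juno:11, Mona:3, Rhea:1, Tomas:2, Wiremu:2, Ximena:1, Yael:4.
The maximum is 11, attained only by Juno.

Juno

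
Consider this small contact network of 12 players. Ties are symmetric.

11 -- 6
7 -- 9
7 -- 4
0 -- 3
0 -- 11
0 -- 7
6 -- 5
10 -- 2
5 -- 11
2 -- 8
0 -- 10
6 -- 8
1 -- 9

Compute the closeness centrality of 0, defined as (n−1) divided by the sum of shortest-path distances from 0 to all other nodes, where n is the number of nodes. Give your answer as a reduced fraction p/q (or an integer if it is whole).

11/20

Distances from 0: 1:3, 2:2, 3:1, 4:2, 5:2, 6:2, 7:1, 8:3, 9:2, 10:1, 11:1. Sum = 20.
n = 12, so closeness = 11/20.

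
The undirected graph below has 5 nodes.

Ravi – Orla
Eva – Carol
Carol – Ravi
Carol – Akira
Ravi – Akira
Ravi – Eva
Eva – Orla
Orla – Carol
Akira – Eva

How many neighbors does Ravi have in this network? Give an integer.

4

Ravi is directly tied to Akira, Carol, Eva, and Orla. That is 4 neighbors, so the degree of Ravi is 4.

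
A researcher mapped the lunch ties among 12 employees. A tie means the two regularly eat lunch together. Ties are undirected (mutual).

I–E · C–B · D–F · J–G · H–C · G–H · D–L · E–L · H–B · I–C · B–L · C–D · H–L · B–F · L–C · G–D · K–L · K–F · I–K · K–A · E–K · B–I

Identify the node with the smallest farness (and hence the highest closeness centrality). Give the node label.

Farness (sum of distances to all others) for each node — A:30, B:19, C:19, D:19, E:22, F:20, G:24, H:19, I:21, J:34, K:20, L:17.
The smallest farness is 17, for L, so L has the highest closeness.

L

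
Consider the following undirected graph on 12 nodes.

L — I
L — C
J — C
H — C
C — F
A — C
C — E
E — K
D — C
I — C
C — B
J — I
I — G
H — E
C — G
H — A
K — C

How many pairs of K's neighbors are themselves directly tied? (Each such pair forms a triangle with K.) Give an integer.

1

K's neighbors: C and E.
Neighbor pairs that are themselves tied: K–C–E. Each forms one triangle with K, for 1 in total.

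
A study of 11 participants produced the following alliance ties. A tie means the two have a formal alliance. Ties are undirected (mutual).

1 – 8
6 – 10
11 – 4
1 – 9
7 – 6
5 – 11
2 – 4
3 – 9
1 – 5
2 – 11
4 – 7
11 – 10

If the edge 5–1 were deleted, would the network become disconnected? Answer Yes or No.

Yes

Without the 5–1 edge there is no alternate route between 5 and 1, so the network disconnects. It is a bridge.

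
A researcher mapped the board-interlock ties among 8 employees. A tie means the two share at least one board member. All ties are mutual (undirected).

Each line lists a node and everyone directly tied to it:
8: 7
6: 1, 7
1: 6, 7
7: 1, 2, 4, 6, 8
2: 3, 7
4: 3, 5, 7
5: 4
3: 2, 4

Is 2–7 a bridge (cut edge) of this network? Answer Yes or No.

Even without that edge, 2 still reaches 7 via 2 – 3 – 4 – 7, so the network stays connected. Not a bridge.

No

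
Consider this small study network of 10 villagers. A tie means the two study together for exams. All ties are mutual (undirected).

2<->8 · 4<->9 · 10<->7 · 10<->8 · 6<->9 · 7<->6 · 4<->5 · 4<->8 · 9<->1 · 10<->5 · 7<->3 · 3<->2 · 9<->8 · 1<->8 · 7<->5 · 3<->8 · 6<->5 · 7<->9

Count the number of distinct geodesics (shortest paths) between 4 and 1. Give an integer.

2

The shortest distance is 2. The length-2 paths are: 4–9–1; 4–8–1.
That gives 2 distinct shortest paths.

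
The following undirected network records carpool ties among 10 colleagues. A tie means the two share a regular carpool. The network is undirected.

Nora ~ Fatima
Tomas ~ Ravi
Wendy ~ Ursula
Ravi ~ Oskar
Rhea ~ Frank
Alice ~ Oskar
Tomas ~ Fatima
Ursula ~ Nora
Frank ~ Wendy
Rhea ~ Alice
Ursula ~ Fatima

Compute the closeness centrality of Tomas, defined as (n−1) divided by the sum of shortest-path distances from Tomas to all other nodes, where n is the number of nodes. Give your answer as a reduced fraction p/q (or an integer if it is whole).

9/22

Distances from Tomas: Alice:3, Fatima:1, Frank:4, Nora:2, Oskar:2, Ravi:1, Rhea:4, Ursula:2, Wendy:3. Sum = 22.
n = 10, so closeness = 9/22.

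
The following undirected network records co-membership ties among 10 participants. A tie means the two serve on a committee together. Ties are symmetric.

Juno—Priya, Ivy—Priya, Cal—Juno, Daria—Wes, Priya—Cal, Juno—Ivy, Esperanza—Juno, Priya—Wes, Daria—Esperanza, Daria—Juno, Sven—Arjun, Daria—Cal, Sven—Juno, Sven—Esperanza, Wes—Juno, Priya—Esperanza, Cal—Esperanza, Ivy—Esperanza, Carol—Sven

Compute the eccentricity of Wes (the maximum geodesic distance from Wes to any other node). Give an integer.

Distances from Wes: Arjun:3, Cal:2, Carol:3, Daria:1, Esperanza:2, Ivy:2, Juno:1, Priya:1, Sven:2.
The largest is 3 (to Arjun and Carol), so the eccentricity of Wes is 3.

3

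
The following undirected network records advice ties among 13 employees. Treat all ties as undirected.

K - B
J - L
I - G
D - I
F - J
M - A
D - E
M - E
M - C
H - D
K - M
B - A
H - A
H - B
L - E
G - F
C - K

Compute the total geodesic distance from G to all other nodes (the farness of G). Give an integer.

37

Distances from G: A:4, B:4, C:5, D:2, E:3, F:1, H:3, I:1, J:2, K:5, L:3, M:4.
Sum = 4 + 4 + 5 + 2 + 3 + 1 + 3 + 1 + 2 + 5 + 3 + 4 = 37.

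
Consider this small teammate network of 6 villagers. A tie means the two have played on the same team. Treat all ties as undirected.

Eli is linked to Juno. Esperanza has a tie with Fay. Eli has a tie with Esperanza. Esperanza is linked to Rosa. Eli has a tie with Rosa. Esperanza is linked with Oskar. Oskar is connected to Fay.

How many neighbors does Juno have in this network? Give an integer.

1

Juno is directly tied to Eli. That is 1 neighbor, so the degree of Juno is 1.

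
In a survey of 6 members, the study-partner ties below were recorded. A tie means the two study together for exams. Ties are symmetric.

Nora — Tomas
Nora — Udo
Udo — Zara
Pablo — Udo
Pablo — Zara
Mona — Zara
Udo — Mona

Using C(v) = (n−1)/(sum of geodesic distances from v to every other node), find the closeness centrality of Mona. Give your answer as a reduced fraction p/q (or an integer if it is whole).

5/9

Distances from Mona: Nora:2, Pablo:2, Tomas:3, Udo:1, Zara:1. Sum = 9.
n = 6, so closeness = 5/9.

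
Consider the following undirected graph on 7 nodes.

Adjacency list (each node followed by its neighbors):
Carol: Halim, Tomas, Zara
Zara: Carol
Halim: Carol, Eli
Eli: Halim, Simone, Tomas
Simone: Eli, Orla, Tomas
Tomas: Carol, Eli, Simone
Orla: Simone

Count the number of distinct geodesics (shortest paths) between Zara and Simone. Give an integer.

The shortest distance is 3, and the only length-3 path is Zara–Carol–Tomas–Simone. So there is exactly 1 shortest path.

1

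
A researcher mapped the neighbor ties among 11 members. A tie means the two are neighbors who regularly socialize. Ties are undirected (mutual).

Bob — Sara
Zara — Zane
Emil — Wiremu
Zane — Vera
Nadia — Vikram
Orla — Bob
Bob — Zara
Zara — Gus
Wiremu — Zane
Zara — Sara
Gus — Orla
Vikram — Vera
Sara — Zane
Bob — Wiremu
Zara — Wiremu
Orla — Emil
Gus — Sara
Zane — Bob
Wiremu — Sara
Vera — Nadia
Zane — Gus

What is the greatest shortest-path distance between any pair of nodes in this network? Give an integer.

4

Eccentricity of each node (its greatest distance to any other): Bob:3, Emil:4, Gus:3, Nadia:4, Orla:4, Sara:3, Vera:3, Vikram:4, Wiremu:3, Zane:2, Zara:3.
The maximum eccentricity is 4, realized for instance by the pair Emil–Nadia via Emil – Wiremu – Zane – Vera – Nadia. So the diameter is 4.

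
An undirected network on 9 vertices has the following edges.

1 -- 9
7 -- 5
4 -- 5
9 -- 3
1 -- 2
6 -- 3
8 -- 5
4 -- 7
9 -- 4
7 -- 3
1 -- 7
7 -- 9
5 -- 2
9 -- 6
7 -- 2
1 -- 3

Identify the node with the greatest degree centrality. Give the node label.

Degrees — 1:4, 2:3, 3:4, 4:3, 5:4, 6:2, 7:6, 8:1, 9:5.
The maximum is 6, attained only by 7.

7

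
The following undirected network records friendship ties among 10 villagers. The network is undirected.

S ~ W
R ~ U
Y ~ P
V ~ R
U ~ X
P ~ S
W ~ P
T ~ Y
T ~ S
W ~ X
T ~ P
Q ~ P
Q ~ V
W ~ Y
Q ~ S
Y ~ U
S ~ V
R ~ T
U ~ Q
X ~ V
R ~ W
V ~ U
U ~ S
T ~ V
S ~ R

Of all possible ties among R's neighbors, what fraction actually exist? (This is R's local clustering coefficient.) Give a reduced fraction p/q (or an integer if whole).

3/5

R's neighbors: S, T, U, V, and W (k = 5).
Possible neighbor pairs: C(5,2) = 10. Edges among them: S–T, S–U, S–V, S–W, T–V, U–V → e = 6.
Clustering(R) = 6/10 = 3/5.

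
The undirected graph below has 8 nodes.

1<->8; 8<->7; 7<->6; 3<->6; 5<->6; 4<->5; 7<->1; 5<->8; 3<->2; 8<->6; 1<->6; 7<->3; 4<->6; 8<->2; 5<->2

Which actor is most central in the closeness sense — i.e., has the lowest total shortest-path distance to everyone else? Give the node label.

Farness (sum of distances to all others) for each node — 1:11, 2:11, 3:11, 4:12, 5:10, 6:8, 7:10, 8:9.
The smallest farness is 8, for 6, so 6 has the highest closeness.

6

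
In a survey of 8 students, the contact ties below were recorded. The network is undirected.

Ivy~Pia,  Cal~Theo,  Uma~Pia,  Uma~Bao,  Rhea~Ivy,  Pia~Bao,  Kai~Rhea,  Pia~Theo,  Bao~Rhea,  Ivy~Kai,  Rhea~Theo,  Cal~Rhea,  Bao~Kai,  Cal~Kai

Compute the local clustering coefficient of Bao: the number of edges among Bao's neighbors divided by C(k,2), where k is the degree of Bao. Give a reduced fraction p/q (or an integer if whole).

Bao's neighbors: Kai, Pia, Rhea, and Uma (k = 4).
Possible neighbor pairs: C(4,2) = 6. Edges among them: Kai–Rhea, Pia–Uma → e = 2.
Clustering(Bao) = 2/6 = 1/3.

1/3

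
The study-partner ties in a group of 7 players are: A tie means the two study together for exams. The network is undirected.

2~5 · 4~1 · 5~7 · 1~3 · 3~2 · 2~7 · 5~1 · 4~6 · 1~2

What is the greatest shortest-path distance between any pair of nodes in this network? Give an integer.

Eccentricity of each node (its greatest distance to any other): 1:2, 2:3, 3:3, 4:3, 5:3, 6:4, 7:4.
The maximum eccentricity is 4, realized for instance by the pair 6–7 via 6 – 4 – 1 – 5 – 7. So the diameter is 4.

4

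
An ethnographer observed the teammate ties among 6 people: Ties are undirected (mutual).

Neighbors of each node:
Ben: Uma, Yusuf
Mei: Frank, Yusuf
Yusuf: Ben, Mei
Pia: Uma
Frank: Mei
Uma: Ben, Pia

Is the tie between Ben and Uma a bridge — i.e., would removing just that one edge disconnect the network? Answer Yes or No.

Yes

Without the Ben–Uma edge there is no alternate route between Ben and Uma, so the network disconnects. It is a bridge.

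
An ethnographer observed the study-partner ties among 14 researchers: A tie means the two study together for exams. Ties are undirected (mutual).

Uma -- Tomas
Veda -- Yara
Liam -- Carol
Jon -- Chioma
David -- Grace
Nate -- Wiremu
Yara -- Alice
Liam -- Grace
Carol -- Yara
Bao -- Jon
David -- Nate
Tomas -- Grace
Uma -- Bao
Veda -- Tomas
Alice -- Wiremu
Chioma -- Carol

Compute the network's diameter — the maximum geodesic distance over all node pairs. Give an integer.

Eccentricity of each node (its greatest distance to any other): Alice:5, Bao:6, Carol:4, Chioma:5, David:5, Grace:4, Jon:6, Liam:4, Nate:6, Tomas:4, Uma:5, Veda:4, Wiremu:6, Yara:4.
The maximum eccentricity is 6, realized for instance by the pair Bao–Wiremu via Bao – Uma – Tomas – Grace – David – Nate – Wiremu. So the diameter is 6.

6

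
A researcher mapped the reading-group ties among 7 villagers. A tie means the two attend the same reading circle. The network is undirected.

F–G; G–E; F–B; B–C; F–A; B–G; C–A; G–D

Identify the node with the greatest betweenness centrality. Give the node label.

Unnormalized betweenness of each node: A:1/2, B:7/2, C:1/2, D:0, E:0, F:7/2, G:9.
G has the largest value, 9, making it the main broker — the node through which the most shortest paths run.

G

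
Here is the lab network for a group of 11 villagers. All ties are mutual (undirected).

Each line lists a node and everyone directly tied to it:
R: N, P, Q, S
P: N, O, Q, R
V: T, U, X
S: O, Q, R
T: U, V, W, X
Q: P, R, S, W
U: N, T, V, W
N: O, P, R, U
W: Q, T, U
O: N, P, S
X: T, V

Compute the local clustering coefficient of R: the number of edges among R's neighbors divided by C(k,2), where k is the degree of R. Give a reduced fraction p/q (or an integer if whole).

R's neighbors: N, P, Q, and S (k = 4).
Possible neighbor pairs: C(4,2) = 6. Edges among them: N–P, P–Q, Q–S → e = 3.
Clustering(R) = 3/6 = 1/2.

1/2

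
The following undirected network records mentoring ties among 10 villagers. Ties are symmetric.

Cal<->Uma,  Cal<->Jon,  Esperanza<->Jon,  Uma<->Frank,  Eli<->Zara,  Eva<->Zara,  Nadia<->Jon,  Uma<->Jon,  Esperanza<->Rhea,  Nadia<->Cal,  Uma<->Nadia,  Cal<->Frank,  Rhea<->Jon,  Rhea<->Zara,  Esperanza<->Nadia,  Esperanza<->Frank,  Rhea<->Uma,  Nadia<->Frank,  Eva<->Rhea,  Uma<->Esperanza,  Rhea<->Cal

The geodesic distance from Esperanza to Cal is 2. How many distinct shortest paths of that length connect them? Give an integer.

5

The shortest distance is 2. The length-2 paths are: Esperanza–Nadia–Cal; Esperanza–Jon–Cal; Esperanza–Rhea–Cal; Esperanza–Uma–Cal; Esperanza–Frank–Cal.
That gives 5 distinct shortest paths.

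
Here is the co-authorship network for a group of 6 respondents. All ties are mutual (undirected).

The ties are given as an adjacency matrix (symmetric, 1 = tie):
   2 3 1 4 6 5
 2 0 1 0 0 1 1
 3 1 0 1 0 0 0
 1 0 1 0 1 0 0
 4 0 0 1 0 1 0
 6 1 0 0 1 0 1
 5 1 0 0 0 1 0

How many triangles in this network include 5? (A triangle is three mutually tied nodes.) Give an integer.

5's neighbors: 2 and 6.
Neighbor pairs that are themselves tied: 5–2–6. Each forms one triangle with 5, for 1 in total.

1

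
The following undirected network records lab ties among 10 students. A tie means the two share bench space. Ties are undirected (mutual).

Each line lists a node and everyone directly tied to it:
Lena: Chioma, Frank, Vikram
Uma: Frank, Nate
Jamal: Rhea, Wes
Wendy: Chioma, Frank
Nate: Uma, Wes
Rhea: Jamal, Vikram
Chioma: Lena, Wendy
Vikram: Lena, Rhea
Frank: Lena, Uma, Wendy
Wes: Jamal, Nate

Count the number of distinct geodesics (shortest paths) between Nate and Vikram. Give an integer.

The shortest distance is 4. The length-4 paths are: Nate–Wes–Jamal–Rhea–Vikram; Nate–Uma–Frank–Lena–Vikram.
That gives 2 distinct shortest paths.

2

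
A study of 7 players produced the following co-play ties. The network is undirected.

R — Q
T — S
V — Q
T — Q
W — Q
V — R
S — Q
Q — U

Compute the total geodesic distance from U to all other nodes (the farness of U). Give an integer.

Distances from U: Q:1, R:2, S:2, T:2, V:2, W:2.
Sum = 1 + 2 + 2 + 2 + 2 + 2 = 11.

11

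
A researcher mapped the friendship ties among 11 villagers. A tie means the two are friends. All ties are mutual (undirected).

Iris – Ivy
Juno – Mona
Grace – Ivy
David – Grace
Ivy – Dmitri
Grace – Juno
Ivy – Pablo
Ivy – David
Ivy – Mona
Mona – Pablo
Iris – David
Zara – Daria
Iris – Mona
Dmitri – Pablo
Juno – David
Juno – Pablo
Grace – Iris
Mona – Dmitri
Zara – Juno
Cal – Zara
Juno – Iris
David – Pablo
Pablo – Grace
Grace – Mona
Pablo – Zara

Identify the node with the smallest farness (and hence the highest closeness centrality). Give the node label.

Farness (sum of distances to all others) for each node — Cal:25, Daria:25, David:17, Dmitri:19, Grace:16, Iris:17, Ivy:16, Juno:14, Mona:16, Pablo:13, Zara:16.
The smallest farness is 13, for Pablo, so Pablo has the highest closeness.

Pablo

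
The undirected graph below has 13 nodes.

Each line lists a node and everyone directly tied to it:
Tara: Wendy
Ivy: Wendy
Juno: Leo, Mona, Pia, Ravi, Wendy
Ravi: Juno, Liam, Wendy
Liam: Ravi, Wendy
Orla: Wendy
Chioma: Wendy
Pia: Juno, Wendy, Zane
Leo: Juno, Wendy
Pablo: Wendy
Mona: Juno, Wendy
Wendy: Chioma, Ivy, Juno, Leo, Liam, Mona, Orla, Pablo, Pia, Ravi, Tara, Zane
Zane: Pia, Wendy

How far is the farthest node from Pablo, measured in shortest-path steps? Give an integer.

2

Distances from Pablo: Chioma:2, Ivy:2, Juno:2, Leo:2, Liam:2, Mona:2, Orla:2, Pia:2, Ravi:2, Tara:2, Wendy:1, Zane:2.
The largest is 2 (to Chioma, Zane, Mona, Tara, Pia, Juno, Orla, Liam, Leo, Ravi, and Ivy), so the eccentricity of Pablo is 2.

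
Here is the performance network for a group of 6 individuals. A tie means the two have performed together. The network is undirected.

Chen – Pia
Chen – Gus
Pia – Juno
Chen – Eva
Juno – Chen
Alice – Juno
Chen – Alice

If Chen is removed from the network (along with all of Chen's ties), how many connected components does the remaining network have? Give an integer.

Without Chen, the remaining ties split the others into: {Eva}; {Alice, Juno, Pia}; {Gus}.
That's 3 separate components.

3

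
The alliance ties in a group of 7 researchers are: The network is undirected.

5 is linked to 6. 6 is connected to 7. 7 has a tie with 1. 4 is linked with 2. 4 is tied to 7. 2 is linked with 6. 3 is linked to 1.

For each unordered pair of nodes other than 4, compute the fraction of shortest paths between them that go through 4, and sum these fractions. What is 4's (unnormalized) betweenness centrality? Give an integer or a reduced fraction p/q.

Pairs whose geodesics pass through 4 — 7–2: 1/2; 3–2: 1/2; 1–2: 1/2.
All other pairs contribute 0.
Summing the contributions gives betweenness(4) = 3/2.

3/2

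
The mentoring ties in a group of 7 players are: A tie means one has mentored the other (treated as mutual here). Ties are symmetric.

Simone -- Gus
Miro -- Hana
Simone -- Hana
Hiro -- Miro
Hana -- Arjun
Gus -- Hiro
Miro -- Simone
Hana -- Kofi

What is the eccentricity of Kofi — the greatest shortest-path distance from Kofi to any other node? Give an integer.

Distances from Kofi: Arjun:2, Gus:3, Hana:1, Hiro:3, Miro:2, Simone:2.
The largest is 3 (to Hiro and Gus), so the eccentricity of Kofi is 3.

3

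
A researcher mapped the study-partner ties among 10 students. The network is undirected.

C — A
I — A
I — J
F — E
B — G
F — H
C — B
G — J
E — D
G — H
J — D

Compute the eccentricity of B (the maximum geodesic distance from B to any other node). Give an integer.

4

Distances from B: A:2, C:1, D:3, E:4, F:3, G:1, H:2, I:3, J:2.
The largest is 4 (to E), so the eccentricity of B is 4.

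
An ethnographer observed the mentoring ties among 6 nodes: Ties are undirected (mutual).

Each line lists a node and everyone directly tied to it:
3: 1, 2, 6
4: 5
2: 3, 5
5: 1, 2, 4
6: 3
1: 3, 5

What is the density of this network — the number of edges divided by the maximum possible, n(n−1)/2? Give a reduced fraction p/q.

2/5

There are 6 edges and 6 nodes, so the maximum possible is C(6,2) = 15.
Density = 6/15 = 2/5.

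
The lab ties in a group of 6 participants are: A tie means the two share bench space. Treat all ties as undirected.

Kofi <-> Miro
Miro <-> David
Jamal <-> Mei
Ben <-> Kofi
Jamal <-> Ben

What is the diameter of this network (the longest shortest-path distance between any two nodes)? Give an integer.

Eccentricity of each node (its greatest distance to any other): Ben:3, David:5, Jamal:4, Kofi:3, Mei:5, Miro:4.
The maximum eccentricity is 5, realized for instance by the pair Mei–David via Mei – Jamal – Ben – Kofi – Miro – David. So the diameter is 5.

5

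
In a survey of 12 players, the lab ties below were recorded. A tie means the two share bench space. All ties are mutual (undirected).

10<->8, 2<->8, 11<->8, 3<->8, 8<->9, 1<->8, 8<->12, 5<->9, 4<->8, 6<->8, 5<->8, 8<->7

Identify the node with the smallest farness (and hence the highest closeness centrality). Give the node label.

Farness (sum of distances to all others) for each node — 1:21, 2:21, 3:21, 4:21, 5:20, 6:21, 7:21, 8:11, 9:20, 10:21, 11:21, 12:21.
The smallest farness is 11, for 8, so 8 has the highest closeness.

8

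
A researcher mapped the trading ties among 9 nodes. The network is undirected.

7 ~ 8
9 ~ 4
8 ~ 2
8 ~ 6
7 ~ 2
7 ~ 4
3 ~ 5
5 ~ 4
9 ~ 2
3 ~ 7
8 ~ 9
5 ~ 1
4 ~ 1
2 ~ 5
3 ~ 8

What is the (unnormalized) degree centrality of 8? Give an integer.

8 is directly tied to 2, 3, 6, 7, and 9. That is 5 neighbors, so the degree of 8 is 5.

5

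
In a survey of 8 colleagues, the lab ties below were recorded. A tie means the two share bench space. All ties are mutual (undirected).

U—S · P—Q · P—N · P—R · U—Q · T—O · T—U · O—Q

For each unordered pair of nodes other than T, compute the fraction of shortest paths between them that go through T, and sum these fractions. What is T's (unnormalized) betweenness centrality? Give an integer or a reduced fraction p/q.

1

Pairs whose geodesics pass through T — S–O: 1/2; O–U: 1/2.
All other pairs contribute 0.
Summing the contributions gives betweenness(T) = 1.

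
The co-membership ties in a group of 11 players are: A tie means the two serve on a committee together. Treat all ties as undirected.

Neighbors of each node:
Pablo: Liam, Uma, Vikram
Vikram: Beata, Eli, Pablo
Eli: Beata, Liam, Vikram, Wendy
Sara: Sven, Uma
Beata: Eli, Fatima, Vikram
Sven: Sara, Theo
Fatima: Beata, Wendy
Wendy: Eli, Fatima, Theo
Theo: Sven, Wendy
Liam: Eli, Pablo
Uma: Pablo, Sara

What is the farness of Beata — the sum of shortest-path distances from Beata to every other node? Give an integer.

Distances from Beata: Eli:1, Fatima:1, Liam:2, Pablo:2, Sara:4, Sven:4, Theo:3, Uma:3, Vikram:1, Wendy:2.
Sum = 1 + 1 + 2 + 2 + 4 + 4 + 3 + 3 + 1 + 2 = 23.

23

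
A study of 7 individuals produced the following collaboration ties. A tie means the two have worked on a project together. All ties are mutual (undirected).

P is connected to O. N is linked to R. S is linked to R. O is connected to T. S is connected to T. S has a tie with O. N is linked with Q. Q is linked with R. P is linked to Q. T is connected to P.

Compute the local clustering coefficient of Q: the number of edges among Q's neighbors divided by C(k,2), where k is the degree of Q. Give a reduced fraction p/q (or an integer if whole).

Q's neighbors: N, P, and R (k = 3).
Possible neighbor pairs: C(3,2) = 3. Edges among them: N–R → e = 1.
Clustering(Q) = 1/3.

1/3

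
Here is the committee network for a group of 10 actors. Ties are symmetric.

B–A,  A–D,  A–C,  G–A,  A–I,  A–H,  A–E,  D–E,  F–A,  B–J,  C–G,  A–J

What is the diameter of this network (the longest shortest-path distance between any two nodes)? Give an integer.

Eccentricity of each node (its greatest distance to any other): A:1, B:2, C:2, D:2, E:2, F:2, G:2, H:2, I:2, J:2.
The maximum eccentricity is 2, realized for instance by the pair D–H via D – A – H. So the diameter is 2.

2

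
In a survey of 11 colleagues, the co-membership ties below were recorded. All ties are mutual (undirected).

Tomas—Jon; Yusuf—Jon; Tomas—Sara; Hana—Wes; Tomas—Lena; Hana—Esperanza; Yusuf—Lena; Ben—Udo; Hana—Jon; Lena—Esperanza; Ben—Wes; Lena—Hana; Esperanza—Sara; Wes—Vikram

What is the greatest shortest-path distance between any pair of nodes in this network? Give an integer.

5

Eccentricity of each node (its greatest distance to any other): Ben:4, Esperanza:4, Hana:3, Jon:4, Lena:4, Sara:5, Tomas:5, Udo:5, Vikram:4, Wes:3, Yusuf:5.
The maximum eccentricity is 5, realized for instance by the pair Udo–Yusuf via Udo – Ben – Wes – Hana – Jon – Yusuf. So the diameter is 5.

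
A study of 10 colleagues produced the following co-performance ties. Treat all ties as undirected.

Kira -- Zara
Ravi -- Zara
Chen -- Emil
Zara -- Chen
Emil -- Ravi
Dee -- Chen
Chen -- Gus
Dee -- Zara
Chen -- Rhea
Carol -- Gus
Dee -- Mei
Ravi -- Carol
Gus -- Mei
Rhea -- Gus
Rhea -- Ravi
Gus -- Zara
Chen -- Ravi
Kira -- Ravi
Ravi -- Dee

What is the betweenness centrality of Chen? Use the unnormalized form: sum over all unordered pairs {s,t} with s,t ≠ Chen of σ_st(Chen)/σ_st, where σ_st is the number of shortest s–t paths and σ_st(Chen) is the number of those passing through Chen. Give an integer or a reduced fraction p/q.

55/12

Pairs whose geodesics pass through Chen — Mei–Emil: 2/3; Rhea–Zara: 1/3; Rhea–Emil: 1/2; Rhea–Dee: 1/2; Ravi–Gus: 1/4; Zara–Emil: 1/2; Gus–Emil: 1; Gus–Dee: 1/3; Emil–Dee: 1/2.
All other pairs contribute 0.
Summing the contributions gives betweenness(Chen) = 55/12.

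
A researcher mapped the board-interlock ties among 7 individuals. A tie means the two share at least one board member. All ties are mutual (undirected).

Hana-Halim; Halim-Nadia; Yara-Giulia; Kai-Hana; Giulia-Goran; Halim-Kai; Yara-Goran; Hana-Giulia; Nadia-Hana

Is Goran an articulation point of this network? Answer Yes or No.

No

Even without Goran, every remaining node can still reach every other (the residual graph is connected), so Goran is not a cut vertex.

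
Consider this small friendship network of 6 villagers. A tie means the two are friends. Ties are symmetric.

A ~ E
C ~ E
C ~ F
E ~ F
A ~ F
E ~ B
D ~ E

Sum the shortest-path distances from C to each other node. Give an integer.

8

Distances from C: A:2, B:2, D:2, E:1, F:1.
Sum = 2 + 2 + 2 + 1 + 1 = 8.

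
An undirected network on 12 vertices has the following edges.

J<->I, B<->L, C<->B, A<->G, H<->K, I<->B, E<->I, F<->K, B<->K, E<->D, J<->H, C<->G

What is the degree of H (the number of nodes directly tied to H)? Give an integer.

H is directly tied to J and K. That is 2 neighbors, so the degree of H is 2.

2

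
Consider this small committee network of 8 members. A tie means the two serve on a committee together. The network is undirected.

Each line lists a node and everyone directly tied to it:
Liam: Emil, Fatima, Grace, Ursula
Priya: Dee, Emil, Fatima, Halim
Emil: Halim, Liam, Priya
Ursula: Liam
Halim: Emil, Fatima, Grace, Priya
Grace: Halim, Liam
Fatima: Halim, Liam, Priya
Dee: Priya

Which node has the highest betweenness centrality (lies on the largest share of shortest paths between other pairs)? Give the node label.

Unnormalized betweenness of each node: Dee:0, Emil:8/3, Fatima:8/3, Grace:2/3, Halim:10/3, Liam:22/3, Priya:19/3, Ursula:0.
Liam has the largest value, 22/3, making it the main broker — the node through which the most shortest paths run.

Liam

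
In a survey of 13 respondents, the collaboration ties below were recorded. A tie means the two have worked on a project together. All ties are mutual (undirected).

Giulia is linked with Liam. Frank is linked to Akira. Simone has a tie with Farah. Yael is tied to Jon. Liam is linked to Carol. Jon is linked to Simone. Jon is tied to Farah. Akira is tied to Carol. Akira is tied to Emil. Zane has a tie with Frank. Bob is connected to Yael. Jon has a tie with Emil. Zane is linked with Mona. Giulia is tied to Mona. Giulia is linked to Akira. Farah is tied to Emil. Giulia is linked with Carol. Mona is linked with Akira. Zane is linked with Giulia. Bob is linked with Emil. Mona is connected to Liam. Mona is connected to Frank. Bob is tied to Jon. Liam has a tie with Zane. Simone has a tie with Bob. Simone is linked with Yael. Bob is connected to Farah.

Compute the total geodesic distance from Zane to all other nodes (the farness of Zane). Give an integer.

33

Distances from Zane: Akira:2, Bob:4, Carol:2, Emil:3, Farah:4, Frank:1, Giulia:1, Jon:4, Liam:1, Mona:1, Simone:5, Yael:5.
Sum = 2 + 4 + 2 + 3 + 4 + 1 + 1 + 4 + 1 + 1 + 5 + 5 = 33.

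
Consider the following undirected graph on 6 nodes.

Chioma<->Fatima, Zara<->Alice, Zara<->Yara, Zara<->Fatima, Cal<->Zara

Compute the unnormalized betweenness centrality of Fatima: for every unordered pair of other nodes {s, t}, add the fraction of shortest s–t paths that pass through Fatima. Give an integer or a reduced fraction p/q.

Pairs whose geodesics pass through Fatima — Yara–Chioma: 1; Alice–Chioma: 1; Cal–Chioma: 1; Zara–Chioma: 1.
All other pairs contribute 0.
Summing the contributions gives betweenness(Fatima) = 4.

4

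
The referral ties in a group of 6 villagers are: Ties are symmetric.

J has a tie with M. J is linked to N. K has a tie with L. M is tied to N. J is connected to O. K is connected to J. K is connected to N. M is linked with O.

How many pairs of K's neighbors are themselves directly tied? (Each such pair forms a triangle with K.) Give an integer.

1

K's neighbors: J, L, and N.
Neighbor pairs that are themselves tied: K–J–N. Each forms one triangle with K, for 1 in total.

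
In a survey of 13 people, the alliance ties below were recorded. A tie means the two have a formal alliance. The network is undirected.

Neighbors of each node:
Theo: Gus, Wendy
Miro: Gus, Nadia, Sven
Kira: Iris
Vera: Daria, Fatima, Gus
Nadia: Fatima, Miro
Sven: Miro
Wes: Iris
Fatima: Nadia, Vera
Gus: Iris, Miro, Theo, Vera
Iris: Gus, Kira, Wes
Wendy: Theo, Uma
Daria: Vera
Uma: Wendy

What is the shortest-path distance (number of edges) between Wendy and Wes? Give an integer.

4

One shortest route is Wendy – Theo – Gus – Iris – Wes, which uses 4 edges, and at distance 3 from Wendy we only reach {Iris, Miro, Vera}, which does not include Wes. So d(Wendy,Wes) = 4.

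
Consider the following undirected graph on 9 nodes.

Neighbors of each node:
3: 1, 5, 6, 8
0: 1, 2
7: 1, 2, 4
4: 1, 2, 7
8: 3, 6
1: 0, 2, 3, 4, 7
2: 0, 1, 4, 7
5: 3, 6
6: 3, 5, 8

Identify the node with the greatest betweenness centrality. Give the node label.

1

Unnormalized betweenness of each node: 0:0, 1:17, 2:1, 3:31/2, 4:0, 5:0, 6:1/2, 7:0, 8:0.
1 has the largest value, 17, making it the main broker — the node through which the most shortest paths run.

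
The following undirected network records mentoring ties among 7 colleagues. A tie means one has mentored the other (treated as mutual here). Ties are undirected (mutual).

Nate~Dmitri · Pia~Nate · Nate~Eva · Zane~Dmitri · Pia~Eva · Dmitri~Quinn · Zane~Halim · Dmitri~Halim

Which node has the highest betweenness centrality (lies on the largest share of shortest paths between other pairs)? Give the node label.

Dmitri

Unnormalized betweenness of each node: Dmitri:11, Eva:0, Halim:0, Nate:8, Pia:0, Quinn:0, Zane:0.
Dmitri has the largest value, 11, making it the main broker — the node through which the most shortest paths run.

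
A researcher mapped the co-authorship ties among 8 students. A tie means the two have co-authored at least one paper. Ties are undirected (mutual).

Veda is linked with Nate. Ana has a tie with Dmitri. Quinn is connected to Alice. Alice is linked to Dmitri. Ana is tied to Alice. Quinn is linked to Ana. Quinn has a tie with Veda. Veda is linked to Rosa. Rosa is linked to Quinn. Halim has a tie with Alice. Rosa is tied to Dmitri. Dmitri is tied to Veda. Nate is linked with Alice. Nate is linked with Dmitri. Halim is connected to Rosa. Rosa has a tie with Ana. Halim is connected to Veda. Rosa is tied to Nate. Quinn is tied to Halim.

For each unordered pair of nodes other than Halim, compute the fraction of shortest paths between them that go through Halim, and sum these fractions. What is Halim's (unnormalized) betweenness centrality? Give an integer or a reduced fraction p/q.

Pairs whose geodesics pass through Halim — Veda–Alice: 1/4; Rosa–Alice: 1/5.
All other pairs contribute 0.
Summing the contributions gives betweenness(Halim) = 9/20.

9/20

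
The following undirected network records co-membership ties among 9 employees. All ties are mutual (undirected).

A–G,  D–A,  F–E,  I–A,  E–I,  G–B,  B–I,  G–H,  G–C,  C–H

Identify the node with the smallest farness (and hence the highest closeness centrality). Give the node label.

Farness (sum of distances to all others) for each node — A:14, B:16, C:21, D:21, E:20, F:27, G:15, H:21, I:15.
The smallest farness is 14, for A, so A has the highest closeness.

A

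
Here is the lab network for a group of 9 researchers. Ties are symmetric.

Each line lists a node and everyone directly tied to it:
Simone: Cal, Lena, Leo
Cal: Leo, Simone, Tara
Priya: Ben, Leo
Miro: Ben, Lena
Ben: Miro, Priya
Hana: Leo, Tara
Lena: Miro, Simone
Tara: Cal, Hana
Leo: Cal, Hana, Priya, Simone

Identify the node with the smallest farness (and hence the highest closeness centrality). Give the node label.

Leo

Farness (sum of distances to all others) for each node — Ben:19, Cal:15, Hana:18, Lena:17, Leo:13, Miro:20, Priya:16, Simone:14, Tara:20.
The smallest farness is 13, for Leo, so Leo has the highest closeness.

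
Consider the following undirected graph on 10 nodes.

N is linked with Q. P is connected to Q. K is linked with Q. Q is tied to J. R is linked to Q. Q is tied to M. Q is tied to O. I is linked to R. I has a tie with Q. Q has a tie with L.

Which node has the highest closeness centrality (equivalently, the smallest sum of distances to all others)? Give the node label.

Farness (sum of distances to all others) for each node — I:16, J:17, K:17, L:17, M:17, N:17, O:17, P:17, Q:9, R:16.
The smallest farness is 9, for Q, so Q has the highest closeness.

Q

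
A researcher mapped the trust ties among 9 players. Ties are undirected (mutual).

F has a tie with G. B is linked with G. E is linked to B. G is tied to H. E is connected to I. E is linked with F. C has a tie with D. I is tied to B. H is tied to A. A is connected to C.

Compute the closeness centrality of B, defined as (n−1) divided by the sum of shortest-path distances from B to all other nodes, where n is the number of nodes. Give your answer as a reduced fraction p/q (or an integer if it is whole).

8/19

Distances from B: A:3, C:4, D:5, E:1, F:2, G:1, H:2, I:1. Sum = 19.
n = 9, so closeness = 8/19.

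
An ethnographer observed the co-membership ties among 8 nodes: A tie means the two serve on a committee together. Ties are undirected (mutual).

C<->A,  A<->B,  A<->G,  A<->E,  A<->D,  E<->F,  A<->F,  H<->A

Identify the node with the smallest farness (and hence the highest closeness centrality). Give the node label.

Farness (sum of distances to all others) for each node — A:7, B:13, C:13, D:13, E:12, F:12, G:13, H:13.
The smallest farness is 7, for A, so A has the highest closeness.

A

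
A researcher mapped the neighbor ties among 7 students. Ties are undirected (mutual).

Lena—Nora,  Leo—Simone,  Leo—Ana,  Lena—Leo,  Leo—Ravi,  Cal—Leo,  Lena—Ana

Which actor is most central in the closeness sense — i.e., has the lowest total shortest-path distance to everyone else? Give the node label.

Leo

Farness (sum of distances to all others) for each node — Ana:10, Cal:12, Lena:9, Leo:7, Nora:14, Ravi:12, Simone:12.
The smallest farness is 7, for Leo, so Leo has the highest closeness.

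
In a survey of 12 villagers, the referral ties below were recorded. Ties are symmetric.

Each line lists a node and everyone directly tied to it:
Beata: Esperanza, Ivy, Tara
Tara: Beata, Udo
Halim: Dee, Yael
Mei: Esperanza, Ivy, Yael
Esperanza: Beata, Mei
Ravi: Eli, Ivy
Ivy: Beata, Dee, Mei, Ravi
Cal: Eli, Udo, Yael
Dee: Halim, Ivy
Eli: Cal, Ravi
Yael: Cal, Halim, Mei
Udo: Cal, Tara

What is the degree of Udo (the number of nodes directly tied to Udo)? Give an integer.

2

Udo is directly tied to Cal and Tara. That is 2 neighbors, so the degree of Udo is 2.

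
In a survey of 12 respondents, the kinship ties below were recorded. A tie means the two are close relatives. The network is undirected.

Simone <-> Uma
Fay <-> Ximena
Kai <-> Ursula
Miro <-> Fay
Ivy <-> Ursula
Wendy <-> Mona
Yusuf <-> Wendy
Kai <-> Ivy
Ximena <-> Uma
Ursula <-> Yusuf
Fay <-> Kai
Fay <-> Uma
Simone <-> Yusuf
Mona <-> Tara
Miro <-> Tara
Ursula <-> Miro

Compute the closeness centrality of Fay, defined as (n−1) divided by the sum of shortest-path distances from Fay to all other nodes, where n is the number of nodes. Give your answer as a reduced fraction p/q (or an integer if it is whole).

Distances from Fay: Ivy:2, Kai:1, Miro:1, Mona:3, Simone:2, Tara:2, Uma:1, Ursula:2, Wendy:4, Ximena:1, Yusuf:3. Sum = 22.
n = 12, so closeness = 11/22 = 1/2.

1/2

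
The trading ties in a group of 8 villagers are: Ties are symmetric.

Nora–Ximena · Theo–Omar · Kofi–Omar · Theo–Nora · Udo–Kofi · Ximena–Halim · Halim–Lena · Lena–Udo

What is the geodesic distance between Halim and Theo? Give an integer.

One shortest route is Halim – Ximena – Nora – Theo, which uses 3 edges, and at distance 2 from Halim we only reach {Nora, Udo}, which does not include Theo. So d(Halim,Theo) = 3.

3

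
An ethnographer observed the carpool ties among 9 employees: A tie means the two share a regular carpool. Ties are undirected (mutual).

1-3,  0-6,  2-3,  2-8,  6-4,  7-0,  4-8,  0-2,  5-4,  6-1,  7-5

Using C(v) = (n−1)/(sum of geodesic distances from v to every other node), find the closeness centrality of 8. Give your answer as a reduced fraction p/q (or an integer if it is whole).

1/2

Distances from 8: 0:2, 1:3, 2:1, 3:2, 4:1, 5:2, 6:2, 7:3. Sum = 16.
n = 9, so closeness = 8/16 = 1/2.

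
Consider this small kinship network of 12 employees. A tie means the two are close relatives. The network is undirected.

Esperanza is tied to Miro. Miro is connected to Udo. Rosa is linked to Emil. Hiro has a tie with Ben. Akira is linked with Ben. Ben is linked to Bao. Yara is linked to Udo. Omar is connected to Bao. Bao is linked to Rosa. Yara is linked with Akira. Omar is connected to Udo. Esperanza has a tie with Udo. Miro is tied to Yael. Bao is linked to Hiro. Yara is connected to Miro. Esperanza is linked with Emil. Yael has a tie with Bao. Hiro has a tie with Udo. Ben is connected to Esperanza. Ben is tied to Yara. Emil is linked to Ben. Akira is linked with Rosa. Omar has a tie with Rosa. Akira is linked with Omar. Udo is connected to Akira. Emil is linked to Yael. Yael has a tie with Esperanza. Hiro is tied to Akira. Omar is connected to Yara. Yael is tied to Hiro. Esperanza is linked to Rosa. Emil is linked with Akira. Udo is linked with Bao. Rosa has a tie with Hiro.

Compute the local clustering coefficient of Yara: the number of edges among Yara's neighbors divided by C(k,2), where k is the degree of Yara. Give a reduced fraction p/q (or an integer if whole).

1/2

Yara's neighbors: Akira, Ben, Miro, Omar, and Udo (k = 5).
Possible neighbor pairs: C(5,2) = 10. Edges among them: Akira–Ben, Akira–Omar, Akira–Udo, Miro–Udo, Omar–Udo → e = 5.
Clustering(Yara) = 5/10 = 1/2.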